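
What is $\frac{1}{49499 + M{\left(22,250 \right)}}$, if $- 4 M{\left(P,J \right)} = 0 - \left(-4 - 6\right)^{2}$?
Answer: $\frac{1}{49524} \approx 2.0192 \cdot 10^{-5}$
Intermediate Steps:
$M{\left(P,J \right)} = 25$ ($M{\left(P,J \right)} = - \frac{0 - \left(-4 - 6\right)^{2}}{4} = - \frac{0 - \left(-10\right)^{2}}{4} = - \frac{0 - 100}{4} = \left(- \frac{1}{4}\right) \left(-100\right) = 25$)
$\frac{1}{49499 + M{\left(22,250 \right)}} = \frac{1}{49499 + 25} = \frac{1}{49524}$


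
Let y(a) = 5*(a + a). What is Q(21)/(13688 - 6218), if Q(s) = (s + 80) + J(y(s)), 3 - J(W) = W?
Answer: -53/3735 ≈ -0.014190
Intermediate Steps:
y(a) = 10*a (y(a) = 5*(2*a) = 10*a)
J(W) = 3 - W
Q(s) = 83 - 9*s (Q(s) = (s + 80) + (3 - 10*s) = (80 + s) + (3 - 10*s) = 83 - 9*s)
Q(21)/(13688 - 6218) = (83 - 9*21)/(13688 - 6218) = (83 - 189)/7470 = -106*1/7470 = -53/3735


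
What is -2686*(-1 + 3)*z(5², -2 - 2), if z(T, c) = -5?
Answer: 26860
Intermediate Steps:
-2686*(-1 + 3)*z(5², -2 - 2) = -2686*(-1 + 3)*(-5) = -5372*(-5) = -2686*(-10) = 26860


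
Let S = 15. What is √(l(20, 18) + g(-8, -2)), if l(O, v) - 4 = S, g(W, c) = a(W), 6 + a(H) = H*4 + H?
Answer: 3*I*√3 ≈ 5.1962*I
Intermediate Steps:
a(H) = -6 + 5*H (a(H) = -6 + (H*4 + H) = -6 + (4*H + H) = -6 + 5*H)
g(W, c) = -6 + 5*W
l(O, v) = 19 (l(O, v) = 4 + 15 = 19)
√(l(20, 18) + g(-8, -2)) = √(19 + (-6 + 5*(-8))) = √(19 + (-6 - 40)) = √(19 - 46) = √(-27) = 3*I*√3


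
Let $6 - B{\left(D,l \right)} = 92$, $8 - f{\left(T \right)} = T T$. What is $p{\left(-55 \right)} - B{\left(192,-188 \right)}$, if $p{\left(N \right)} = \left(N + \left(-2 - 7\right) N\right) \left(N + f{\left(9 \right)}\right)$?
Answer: $-56234$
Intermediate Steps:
$f{\left(T \right)} = 8 - T^{2}$ ($f{\left(T \right)} = 8 - T T = 8 - T^{2}$)
$B{\left(D,l \right)} = -86$ ($B{\left(D,l \right)} = 6 - 92 = -86$)
$p{\left(N \right)} = - 8 N \left(-73 + N\right)$ ($p{\left(N \right)} = \left(N + \left(-2 - 7\right) N\right) \left(N + \left(8 - 9^{2}\right)\right) = \left(N - 9 N\right) \left(N + \left(8 - 81\right)\right) = - 8 N \left(N + \left(8 - 81\right)\right) = - 8 N \left(N - 73\right) = - 8 N \left(-73 + N\right)$)
$p{\left(-55 \right)} - B{\left(192,-188 \right)} = 8 \left(-55\right) \left(73 - -55\right) - -86 = 8 \left(-55\right) \left(73 + 55\right) + 86 = 8 \left(-55\right) 128 + 86 = -56320 + 86 = -56234$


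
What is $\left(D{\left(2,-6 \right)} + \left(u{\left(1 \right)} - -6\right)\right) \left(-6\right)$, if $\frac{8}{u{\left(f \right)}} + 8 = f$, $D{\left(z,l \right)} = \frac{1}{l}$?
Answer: $- \frac{197}{7} \approx -28.143$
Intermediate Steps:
$u{\left(f \right)} = \frac{8}{-8 + f}$
$\left(D{\left(2,-6 \right)} + \left(u{\left(1 \right)} - -6\right)\right) \left(-6\right) = \left(\frac{1}{-6} + \left(\frac{8}{-8 + 1} - -6\right)\right) \left(-6\right) = \left(- \frac{1}{6} + \left(\frac{8}{-7} + 6\right)\right) \left(-6\right) = \left(- \frac{1}{6} + \left(8 \left(- \frac{1}{7}\right) + 6\right)\right) \left(-6\right) = \left(- \frac{1}{6} + \left(- \frac{8}{7} + 6\right)\right) \left(-6\right) = \left(- \frac{1}{6} + \frac{34}{7}\right) \left(-6\right) = \frac{197}{42} \left(-6\right) = - \frac{197}{7}$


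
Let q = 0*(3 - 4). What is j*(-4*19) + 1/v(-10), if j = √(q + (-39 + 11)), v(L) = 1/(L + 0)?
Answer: -10 - 152*I*√7 ≈ -10.0 - 402.15*I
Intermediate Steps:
q = 0 (q = 0*(-1) = 0)
v(L) = 1/L
j = 2*I*√7 (j = √(0 + (-39 + 11)) = √(0 - 28) = √(-28) = 2*I*√7 ≈ 5.2915*I)
j*(-4*19) + 1/v(-10) = (2*I*√7)*(-4*19) + 1/(1/(-10)) = (2*I*√7)*(-76) + 1/(-⅒) = -152*I*√7 - 10 = -10 - 152*I*√7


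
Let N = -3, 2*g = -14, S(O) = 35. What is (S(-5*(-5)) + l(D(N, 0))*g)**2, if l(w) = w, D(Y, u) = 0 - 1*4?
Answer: 3969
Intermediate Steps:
g = -7 (g = (1/2)*(-14) = -7)
D(Y, u) = -4 (D(Y, u) = 0 - 4 = -4)
(S(-5*(-5)) + l(D(N, 0))*g)**2 = (35 - 4*(-7))**2 = (35 + 28)**2 = 63**2 = 3969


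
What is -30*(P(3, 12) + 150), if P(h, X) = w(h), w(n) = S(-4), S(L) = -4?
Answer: -4380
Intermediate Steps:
w(n) = -4
P(h, X) = -4
-30*(P(3, 12) + 150) = -30*(-4 + 150) = -30*146 = -4380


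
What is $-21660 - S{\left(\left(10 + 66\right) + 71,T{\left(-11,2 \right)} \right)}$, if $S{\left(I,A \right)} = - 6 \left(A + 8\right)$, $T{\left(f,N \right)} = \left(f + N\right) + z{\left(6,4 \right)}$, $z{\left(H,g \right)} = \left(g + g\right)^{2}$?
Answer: $-21282$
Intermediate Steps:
$z{\left(H,g \right)} = 4 g^{2}$ ($z{\left(H,g \right)} = \left(2 g\right)^{2} = 4 g^{2}$)
$T{\left(f,N \right)} = 64 + N + f$ ($T{\left(f,N \right)} = \left(f + N\right) + 4 \cdot 4^{2} = \left(N + f\right) + 4 \cdot 16 = \left(N + f\right) + 64 = 64 + N + f$)
$S{\left(I,A \right)} = -48 - 6 A$ ($S{\left(I,A \right)} = - 6 \left(8 + A\right) = -48 - 6 A$)
$-21660 - S{\left(\left(10 + 66\right) + 71,T{\left(-11,2 \right)} \right)} = -21660 - \left(-48 - 6 \left(64 + 2 - 11\right)\right) = -21660 - \left(-48 - 330\right) = -21660 - -378 = -21660 + 378 = -21282$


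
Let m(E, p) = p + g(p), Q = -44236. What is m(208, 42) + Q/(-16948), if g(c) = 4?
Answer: 205961/4237 ≈ 48.610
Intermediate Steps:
m(E, p) = 4 + p (m(E, p) = p + 4 = 4 + p)
m(208, 42) + Q/(-16948) = (4 + 42) - 44236/(-16948) = 46 - 44236*(-1/16948) = 46 + 11059/4237 = 205961/4237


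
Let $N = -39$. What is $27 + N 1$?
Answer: $-12$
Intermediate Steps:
$27 + N 1 = 27 - 39 = -12$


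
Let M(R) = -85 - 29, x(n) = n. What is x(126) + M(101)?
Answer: 12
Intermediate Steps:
M(R) = -114
x(126) + M(101) = 126 - 114 = 12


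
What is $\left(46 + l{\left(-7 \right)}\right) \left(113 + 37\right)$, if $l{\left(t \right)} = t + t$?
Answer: $4800$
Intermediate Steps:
$l{\left(t \right)} = 2 t$
$\left(46 + l{\left(-7 \right)}\right) \left(113 + 37\right) = \left(46 + 2 \left(-7\right)\right) \left(113 + 37\right) = \left(46 - 14\right) 150 = 32 \cdot 150 = 4800$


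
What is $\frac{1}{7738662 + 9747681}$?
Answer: $\frac{1}{17486343} \approx 5.7187 \cdot 10^{-8}$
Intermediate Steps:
$\frac{1}{7738662 + 9747681} = \frac{1}{17486343}$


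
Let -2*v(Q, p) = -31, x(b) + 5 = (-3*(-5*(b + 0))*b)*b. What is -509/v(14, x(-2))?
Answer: -1018/31 ≈ -32.839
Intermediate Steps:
x(b) = -5 + 15*b³ (x(b) = -5 + (-3*(-5*(b + 0))*b)*b = -5 + (-3*(-5*b)*b)*b = -5 + (-(-15)*b²)*b = -5 + (15*b²)*b = -5 + 15*b³)
v(Q, p) = 31/2 (v(Q, p) = -½*(-31) = 31/2)
-509/v(14, x(-2)) = -509/31/2 = -509*2/31 = -1018/31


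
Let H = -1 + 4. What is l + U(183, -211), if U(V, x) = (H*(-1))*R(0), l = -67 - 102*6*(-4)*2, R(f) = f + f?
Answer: 4829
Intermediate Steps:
H = 3
R(f) = 2*f
l = 4829 (l = -67 - (-2448)*2 = -67 - 102*(-48) = -67 + 4896 = 4829)
U(V, x) = 0 (U(V, x) = (3*(-1))*(2*0) = -3*0 = 0)
l + U(183, -211) = 4829 + 0 = 4829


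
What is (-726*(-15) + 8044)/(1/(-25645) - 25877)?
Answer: -242781215/331807833 ≈ -0.73169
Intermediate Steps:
(-726*(-15) + 8044)/(1/(-25645) - 25877) = (10890 + 8044)/(-1/25645 - 25877) = 18934/(-663615666/25645) = 18934*(-25645/663615666) = -242781215/331807833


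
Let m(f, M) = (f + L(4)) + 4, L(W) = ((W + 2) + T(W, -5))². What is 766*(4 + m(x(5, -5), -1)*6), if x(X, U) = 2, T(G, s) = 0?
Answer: 196096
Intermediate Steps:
L(W) = (2 + W)² (L(W) = ((W + 2) + 0)² = ((2 + W) + 0)² = (2 + W)²)
m(f, M) = 40 + f (m(f, M) = (f + (2 + 4)²) + 4 = (f + 6²) + 4 = (f + 36) + 4 = (36 + f) + 4 = 40 + f)
766*(4 + m(x(5, -5), -1)*6) = 766*(4 + (40 + 2)*6) = 766*(4 + 42*6) = 766*(4 + 252) = 766*256 = 196096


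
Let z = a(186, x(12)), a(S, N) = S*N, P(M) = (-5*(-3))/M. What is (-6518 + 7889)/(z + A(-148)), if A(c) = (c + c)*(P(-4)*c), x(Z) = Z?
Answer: -457/54016 ≈ -0.0084605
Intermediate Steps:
P(M) = 15/M
a(S, N) = N*S
z = 2232 (z = 12*186 = 2232)
A(c) = -15*c²/2 (A(c) = (c + c)*((15/(-4))*c) = (2*c)*((15*(-¼))*c) = (2*c)*(-15*c/4) = -15*c²/2)
(-6518 + 7889)/(z + A(-148)) = (-6518 + 7889)/(2232 - 15/2*(-148)²) = 1371/(2232 - 15/2*21904) = 1371/(2232 - 164280) = 1371/(-162048) = 1371*(-1/162048) = -457/54016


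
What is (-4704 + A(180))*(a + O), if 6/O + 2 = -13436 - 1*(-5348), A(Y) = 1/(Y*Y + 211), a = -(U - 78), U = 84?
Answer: 3723530217039/131911495 ≈ 28228.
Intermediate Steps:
a = -6 (a = -(84 - 78) = -1*6 = -6)
A(Y) = 1/(211 + Y²) (A(Y) = 1/(Y² + 211) = 1/(211 + Y²))
O = -3/4045 (O = 6/(-2 + (-13436 - 1*(-5348))) = 6/(-2 + (-13436 + 5348)) = 6/(-2 - 8088) = 6/(-8090) = 6*(-1/8090) = -3/4045 ≈ -0.00074166)
(-4704 + A(180))*(a + O) = (-4704 + 1/(211 + 180²))*(-6 - 3/4045) = (-4704 + 1/(211 + 32400))*(-24273/4045) = (-4704 + 1/32611)*(-24273/4045) = -153402143/32611*(-24273/4045) = 3723530217039/131911495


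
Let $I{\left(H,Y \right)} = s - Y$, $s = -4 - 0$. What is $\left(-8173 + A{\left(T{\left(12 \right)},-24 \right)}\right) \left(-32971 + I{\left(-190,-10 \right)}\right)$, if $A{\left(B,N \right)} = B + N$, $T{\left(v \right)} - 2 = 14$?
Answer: $269686665$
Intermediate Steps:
$s = -4$ ($s = -4 + 0 = -4$)
$I{\left(H,Y \right)} = -4 - Y$
$T{\left(v \right)} = 16$ ($T{\left(v \right)} = 2 + 14 = 16$)
$\left(-8173 + A{\left(T{\left(12 \right)},-24 \right)}\right) \left(-32971 + I{\left(-190,-10 \right)}\right) = \left(-8173 + \left(16 - 24\right)\right) \left(-32971 - -6\right) = \left(-8173 - 8\right) \left(-32971 + \left(-4 + 10\right)\right) = - 8181 \left(-32971 + 6\right) = \left(-8181\right) \left(-32965\right) = 269686665$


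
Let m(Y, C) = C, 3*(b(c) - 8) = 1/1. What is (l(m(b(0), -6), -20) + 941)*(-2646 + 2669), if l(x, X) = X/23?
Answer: 21623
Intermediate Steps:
b(c) = 25/3 (b(c) = 8 + (⅓)/1 = 8 + (⅓)*1 = 8 + ⅓ = 25/3)
l(x, X) = X/23 (l(x, X) = X*(1/23) = X/23)
(l(m(b(0), -6), -20) + 941)*(-2646 + 2669) = ((1/23)*(-20) + 941)*(-2646 + 2669) = (-20/23 + 941)*23 = (21623/23)*23 = 21623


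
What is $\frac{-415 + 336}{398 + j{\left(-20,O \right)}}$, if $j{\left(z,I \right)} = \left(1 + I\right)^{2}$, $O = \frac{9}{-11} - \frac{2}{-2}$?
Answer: $- \frac{9559}{48327} \approx -0.1978$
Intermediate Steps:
$O = \frac{2}{11}$ ($O = 9 \left(- \frac{1}{11}\right) - -1 = - \frac{9}{11} + 1 = \frac{2}{11} \approx 0.18182$)
$\frac{-415 + 336}{398 + j{\left(-20,O \right)}} = \frac{-415 + 336}{398 + \left(1 + \frac{2}{11}\right)^{2}} = - \frac{79}{398 + \left(\frac{13}{11}\right)^{2}} = - \frac{79}{398 + \frac{169}{121}} = - \frac{79}{\frac{48327}{121}} = \left(-79\right) \frac{121}{48327} = - \frac{9559}{48327}$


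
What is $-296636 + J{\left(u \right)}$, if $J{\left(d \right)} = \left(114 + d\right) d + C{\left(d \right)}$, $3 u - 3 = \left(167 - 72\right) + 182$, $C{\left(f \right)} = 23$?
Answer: $- \frac{2495357}{9} \approx -2.7726 \cdot 10^{5}$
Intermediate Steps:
$u = \frac{280}{3}$ ($u = 1 + \frac{\left(167 - 72\right) + 182}{3} = 1 + \frac{95 + 182}{3} = 1 + \frac{1}{3} \cdot 277 = 1 + \frac{277}{3} = \frac{280}{3} \approx 93.333$)
$J{\left(d \right)} = 23 + d \left(114 + d\right)$ ($J{\left(d \right)} = \left(114 + d\right) d + 23 = d \left(114 + d\right) + 23 = 23 + d \left(114 + d\right)$)
$-296636 + J{\left(u \right)} = -296636 + \left(23 + \left(\frac{280}{3}\right)^{2} + 114 \cdot \frac{280}{3}\right) = -296636 + \left(23 + \frac{78400}{9} + 10640\right) = -296636 + \frac{174367}{9} = - \frac{2495357}{9}$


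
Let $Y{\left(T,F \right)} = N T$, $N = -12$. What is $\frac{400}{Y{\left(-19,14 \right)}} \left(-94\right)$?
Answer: $- \frac{9400}{57} \approx -164.91$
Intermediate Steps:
$Y{\left(T,F \right)} = - 12 T$
$\frac{400}{Y{\left(-19,14 \right)}} \left(-94\right) = \frac{400}{\left(-12\right) \left(-19\right)} \left(-94\right) = \frac{400}{228} \left(-94\right) = 400 \cdot \frac{1}{228} \left(-94\right) = \frac{100}{57} \left(-94\right) = - \frac{9400}{57}$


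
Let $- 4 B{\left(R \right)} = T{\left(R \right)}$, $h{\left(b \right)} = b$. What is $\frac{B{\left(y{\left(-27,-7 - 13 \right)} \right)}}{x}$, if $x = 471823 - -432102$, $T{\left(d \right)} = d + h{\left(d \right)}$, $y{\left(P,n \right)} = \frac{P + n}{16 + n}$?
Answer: $- \frac{47}{7231400} \approx -6.4994 \cdot 10^{-6}$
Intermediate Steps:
$y{\left(P,n \right)} = \frac{P + n}{16 + n}$
$T{\left(d \right)} = 2 d$ ($T{\left(d \right)} = d + d = 2 d$)
$B{\left(R \right)} = - \frac{R}{2}$ ($B{\left(R \right)} = - \frac{2 R}{4} = - \frac{R}{2}$)
$x = 903925$ ($x = 471823 + 432102 = 903925$)
$\frac{B{\left(y{\left(-27,-7 - 13 \right)} \right)}}{x} = \frac{\left(- \frac{1}{2}\right) \frac{-27 - 20}{16 - 20}}{903925} = - \frac{\frac{1}{16 - 20} \left(-27 - 20\right)}{2} \cdot \frac{1}{903925} = - \frac{\frac{1}{-4} \left(-47\right)}{2} \cdot \frac{1}{903925} = - \frac{\left(- \frac{1}{4}\right) \left(-47\right)}{2} \cdot \frac{1}{903925} = \left(- \frac{1}{2}\right) \frac{47}{4} \cdot \frac{1}{903925} = \left(- \frac{47}{8}\right) \frac{1}{903925} = - \frac{47}{7231400}$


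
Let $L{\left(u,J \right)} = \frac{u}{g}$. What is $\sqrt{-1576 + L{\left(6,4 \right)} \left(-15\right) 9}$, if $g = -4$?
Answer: $\frac{i \sqrt{5494}}{2} \approx 37.061 i$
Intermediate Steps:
$L{\left(u,J \right)} = - \frac{u}{4}$ ($L{\left(u,J \right)} = \frac{u}{-4} = u \left(- \frac{1}{4}\right) = - \frac{u}{4}$)
$\sqrt{-1576 + L{\left(6,4 \right)} \left(-15\right) 9} = \sqrt{-1576 + \left(- \frac{1}{4}\right) 6 \left(-15\right) 9} = \sqrt{-1576 + \left(- \frac{3}{2}\right) \left(-15\right) 9} = \sqrt{-1576 + \frac{45}{2} \cdot 9} = \sqrt{-1576 + \frac{405}{2}} = \sqrt{- \frac{2747}{2}} = \frac{i \sqrt{5494}}{2}$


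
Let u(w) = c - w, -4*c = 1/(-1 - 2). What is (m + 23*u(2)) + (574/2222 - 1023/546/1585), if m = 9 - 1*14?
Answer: -93889882831/1922941020 ≈ -48.826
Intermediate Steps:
c = 1/12 (c = -1/(4*(-1 - 2)) = -1/4/(-3) = -1/4*(-1/3) = 1/12 ≈ 0.083333)
m = -5 (m = 9 - 14 = -5)
u(w) = 1/12 - w
(m + 23*u(2)) + (574/2222 - 1023/546/1585) = (-5 + 23*(1/12 - 1*2)) + (574/2222 - 1023/546/1585) = (-5 + 23*(1/12 - 2)) + (574*(1/2222) - 1023*1/546*(1/1585)) = (-5 + 23*(-23/12)) + (287/1111 - 341/182*1/1585) = (-5 - 529/12) + (287/1111 - 341/288470) = -589/12 + 82412039/320490170 = -93889882831/1922941020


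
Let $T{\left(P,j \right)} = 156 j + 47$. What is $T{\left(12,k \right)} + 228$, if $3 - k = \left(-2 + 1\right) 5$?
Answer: $1523$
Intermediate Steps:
$k = 8$ ($k = 3 - \left(-2 + 1\right) 5 = 3 - \left(-1\right) 5 = 3 - -5 = 3 + 5 = 8$)
$T{\left(P,j \right)} = 47 + 156 j$
$T{\left(12,k \right)} + 228 = \left(47 + 156 \cdot 8\right) + 228 = \left(47 + 1248\right) + 228 = 1295 + 228 = 1523$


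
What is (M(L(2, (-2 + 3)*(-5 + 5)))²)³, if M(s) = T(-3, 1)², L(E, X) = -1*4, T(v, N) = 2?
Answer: 4096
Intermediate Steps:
L(E, X) = -4
M(s) = 4 (M(s) = 2² = 4)
(M(L(2, (-2 + 3)*(-5 + 5)))²)³ = (4²)³ = 16³ = 4096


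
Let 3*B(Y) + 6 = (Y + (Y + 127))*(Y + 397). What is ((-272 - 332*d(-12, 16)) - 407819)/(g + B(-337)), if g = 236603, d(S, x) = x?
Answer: -413403/225661 ≈ -1.8320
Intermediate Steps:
B(Y) = -2 + (127 + 2*Y)*(397 + Y)/3 (B(Y) = -2 + ((Y + (Y + 127))*(Y + 397))/3 = -2 + ((Y + (127 + Y))*(397 + Y))/3 = -2 + ((127 + 2*Y)*(397 + Y))/3 = -2 + (127 + 2*Y)*(397 + Y)/3)
((-272 - 332*d(-12, 16)) - 407819)/(g + B(-337)) = ((-272 - 332*16) - 407819)/(236603 + (50413/3 + 307*(-337) + (2/3)*(-337)**2)) = ((-272 - 5312) - 407819)/(236603 + (50413/3 - 103459 + (2/3)*113569)) = (-5584 - 407819)/(236603 + (50413/3 - 103459 + 227138/3)) = -413403/(236603 - 10942) = -413403/225661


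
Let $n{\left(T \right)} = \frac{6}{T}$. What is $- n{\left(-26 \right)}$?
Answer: $\frac{3}{13} \approx 0.23077$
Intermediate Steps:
$- n{\left(-26 \right)} = - \frac{6}{-26} = - \frac{6 \left(-1\right)}{26} = \left(-1\right) \left(- \frac{3}{13}\right) = \frac{3}{13}$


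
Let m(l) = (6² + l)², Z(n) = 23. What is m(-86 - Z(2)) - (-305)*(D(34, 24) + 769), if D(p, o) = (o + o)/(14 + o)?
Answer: 4564926/19 ≈ 2.4026e+5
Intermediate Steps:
D(p, o) = 2*o/(14 + o) (D(p, o) = (2*o)/(14 + o) = 2*o/(14 + o))
m(l) = (36 + l)²
m(-86 - Z(2)) - (-305)*(D(34, 24) + 769) = (36 + (-86 - 1*23))² - (-305)*(2*24/(14 + 24) + 769) = (36 + (-86 - 23))² - (-305)*(2*24/38 + 769) = (36 - 109)² - (-305)*(2*24*(1/38) + 769) = (-73)² - (-305)*(24/19 + 769) = 5329 - (-305)*14635/19 = 5329 - 1*(-4463675/19) = 5329 + 4463675/19 = 4564926/19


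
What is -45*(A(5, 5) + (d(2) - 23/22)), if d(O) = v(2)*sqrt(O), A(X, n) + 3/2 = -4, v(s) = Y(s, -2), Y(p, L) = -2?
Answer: 3240/11 + 90*sqrt(2) ≈ 421.82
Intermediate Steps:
v(s) = -2
A(X, n) = -11/2 (A(X, n) = -3/2 - 4 = -11/2)
d(O) = -2*sqrt(O)
-45*(A(5, 5) + (d(2) - 23/22)) = -45*(-11/2 + (-2*sqrt(2) - 23/22)) = -45*(-11/2 + (-23/22 - 2*sqrt(2))) = -45*(-72/11 - 2*sqrt(2)) = 3240/11 + 90*sqrt(2)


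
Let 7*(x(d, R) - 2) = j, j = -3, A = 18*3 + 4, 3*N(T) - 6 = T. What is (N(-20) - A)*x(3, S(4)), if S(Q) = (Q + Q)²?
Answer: -2068/21 ≈ -98.476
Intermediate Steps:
N(T) = 2 + T/3
A = 58 (A = 54 + 4 = 58)
S(Q) = 4*Q² (S(Q) = (2*Q)² = 4*Q²)
x(d, R) = 11/7 (x(d, R) = 2 + (⅐)*(-3) = 2 - 3/7 = 11/7)
(N(-20) - A)*x(3, S(4)) = ((2 + (⅓)*(-20)) - 1*58)*(11/7) = ((2 - 20/3) - 58)*(11/7) = (-14/3 - 58)*(11/7) = -188/3*11/7 = -2068/21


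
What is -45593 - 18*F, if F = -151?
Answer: -42875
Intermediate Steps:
-45593 - 18*F = -45593 - 18*(-151) = -45593 - 1*(-2718) = -45593 + 2718 = -42875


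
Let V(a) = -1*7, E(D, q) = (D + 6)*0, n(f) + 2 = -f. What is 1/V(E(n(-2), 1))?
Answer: -⅐ ≈ -0.14286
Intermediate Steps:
n(f) = -2 - f
E(D, q) = 0 (E(D, q) = (6 + D)*0 = 0)
V(a) = -7
1/V(E(n(-2), 1)) = 1/(-7) = -⅐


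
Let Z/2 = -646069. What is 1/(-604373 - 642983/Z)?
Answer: -1292138/780932676491 ≈ -1.6546e-6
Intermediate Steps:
Z = -1292138 (Z = 2*(-646069) = -1292138)
1/(-604373 - 642983/Z) = 1/(-604373 - 642983/(-1292138)) = 1/(-604373 - 642983*(-1/1292138)) = 1/(-604373 + 642983/1292138) = 1/(-780932676491/1292138) = -1292138/780932676491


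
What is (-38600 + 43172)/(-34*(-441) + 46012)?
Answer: 2286/30503 ≈ 0.074943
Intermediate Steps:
(-38600 + 43172)/(-34*(-441) + 46012) = 4572/(14994 + 46012) = 4572/61006 = 4572*(1/61006) = 2286/30503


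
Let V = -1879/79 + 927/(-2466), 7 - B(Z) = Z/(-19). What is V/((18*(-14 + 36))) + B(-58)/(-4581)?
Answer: -5129200393/82898032536 ≈ -0.061874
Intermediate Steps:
B(Z) = 7 + Z/19 (B(Z) = 7 - Z/(-19) = 7 - Z*(-1)/19 = 7 - (-1)*Z/19 = 7 + Z/19)
V = -522983/21646 (V = -1879*1/79 + 927*(-1/2466) = -1879/79 - 103/274 = -522983/21646 ≈ -24.161)
V/((18*(-14 + 36))) + B(-58)/(-4581) = -522983*1/(18*(-14 + 36))/21646 + (7 + (1/19)*(-58))/(-4581) = -522983/(21646*(18*22)) + (7 - 58/19)*(-1/4581) = -522983/21646/396 + (75/19)*(-1/4581) = -522983/21646*1/396 - 25/29013 = -522983/8571816 - 25/29013 = -5129200393/82898032536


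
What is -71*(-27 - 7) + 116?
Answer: 2530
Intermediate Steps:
-71*(-27 - 7) + 116 = -71*(-34) + 116 = 2414 + 116 = 2530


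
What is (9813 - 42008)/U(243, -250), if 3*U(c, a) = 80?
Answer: -19317/16 ≈ -1207.3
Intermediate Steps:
U(c, a) = 80/3 (U(c, a) = (⅓)*80 = 80/3)
(9813 - 42008)/U(243, -250) = (9813 - 42008)/(80/3) = -32195*3/80 = -19317/16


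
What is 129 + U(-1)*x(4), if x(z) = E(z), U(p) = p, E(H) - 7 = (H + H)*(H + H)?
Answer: 58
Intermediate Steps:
E(H) = 7 + 4*H² (E(H) = 7 + (H + H)*(H + H) = 7 + (2*H)*(2*H) = 7 + 4*H²)
x(z) = 7 + 4*z²
129 + U(-1)*x(4) = 129 - (7 + 4*4²) = 129 - (7 + 4*16) = 129 - (7 + 64) = 129 - 1*71 = 129 - 71 = 58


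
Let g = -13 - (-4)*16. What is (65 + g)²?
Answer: 13456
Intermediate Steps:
g = 51 (g = -13 - 1*(-64) = -13 + 64 = 51)
(65 + g)² = (65 + 51)² = 116² = 13456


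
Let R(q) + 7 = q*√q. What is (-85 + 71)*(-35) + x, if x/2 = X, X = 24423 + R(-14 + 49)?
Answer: 49322 + 70*√35 ≈ 49736.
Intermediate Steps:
R(q) = -7 + q^(3/2) (R(q) = -7 + q*√q = -7 + q^(3/2))
X = 24416 + 35*√35 (X = 24423 + (-7 + (-14 + 49)^(3/2)) = 24423 + (-7 + 35^(3/2)) = 24423 + (-7 + 35*√35) = 24416 + 35*√35 ≈ 24623.)
x = 48832 + 70*√35 (x = 2*(24416 + 35*√35) = 48832 + 70*√35 ≈ 49246.)
(-85 + 71)*(-35) + x = (-85 + 71)*(-35) + (48832 + 70*√35) = -14*(-35) + (48832 + 70*√35) = 490 + (48832 + 70*√35) = 49322 + 70*√35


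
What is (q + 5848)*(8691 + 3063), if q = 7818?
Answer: 160630164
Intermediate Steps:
(q + 5848)*(8691 + 3063) = (7818 + 5848)*(8691 + 3063) = 13666*11754 = 160630164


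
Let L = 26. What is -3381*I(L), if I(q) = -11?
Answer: 37191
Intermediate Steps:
-3381*I(L) = -3381*(-11) = 37191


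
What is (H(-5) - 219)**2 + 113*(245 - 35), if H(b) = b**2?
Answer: 61366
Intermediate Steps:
(H(-5) - 219)**2 + 113*(245 - 35) = ((-5)**2 - 219)**2 + 113*(245 - 35) = (25 - 219)**2 + 113*210 = (-194)**2 + 23730 = 37636 + 23730 = 61366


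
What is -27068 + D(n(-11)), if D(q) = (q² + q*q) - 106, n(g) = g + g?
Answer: -26206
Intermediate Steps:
n(g) = 2*g
D(q) = -106 + 2*q² (D(q) = (q² + q²) - 106 = 2*q² - 106 = -106 + 2*q²)
-27068 + D(n(-11)) = -27068 + (-106 + 2*(2*(-11))²) = -27068 + (-106 + 2*(-22)²) = -27068 + (-106 + 2*484) = -27068 + (-106 + 968) = -27068 + 862 = -26206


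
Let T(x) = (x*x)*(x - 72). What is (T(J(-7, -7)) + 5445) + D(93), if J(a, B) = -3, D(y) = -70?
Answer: 4700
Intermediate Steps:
T(x) = x**2*(-72 + x)
(T(J(-7, -7)) + 5445) + D(93) = ((-3)**2*(-72 - 3) + 5445) - 70 = (9*(-75) + 5445) - 70 = (-675 + 5445) - 70 = 4770 - 70 = 4700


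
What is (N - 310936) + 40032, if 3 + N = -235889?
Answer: -506796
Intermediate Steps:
N = -235892 (N = -3 - 235889 = -235892)
(N - 310936) + 40032 = (-235892 - 310936) + 40032 = -546828 + 40032 = -506796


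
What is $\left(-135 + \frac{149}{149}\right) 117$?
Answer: $-15678$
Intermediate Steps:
$\left(-135 + \frac{149}{149}\right) 117 = \left(-135 + 149 \cdot \frac{1}{149}\right) 117 = \left(-135 + 1\right) 117 = \left(-134\right) 117 = -15678$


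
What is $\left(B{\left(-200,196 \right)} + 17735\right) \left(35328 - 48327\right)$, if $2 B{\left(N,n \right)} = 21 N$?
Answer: $-203239365$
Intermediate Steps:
$B{\left(N,n \right)} = \frac{21 N}{2}$
$\left(B{\left(-200,196 \right)} + 17735\right) \left(35328 - 48327\right) = \left(\frac{21}{2} \left(-200\right) + 17735\right) \left(35328 - 48327\right) = \left(-2100 + 17735\right) \left(-12999\right) = 15635 \left(-12999\right) = -203239365$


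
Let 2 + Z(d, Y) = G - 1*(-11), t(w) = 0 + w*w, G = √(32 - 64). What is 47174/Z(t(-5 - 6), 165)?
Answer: 424566/113 - 188696*I*√2/113 ≈ 3757.2 - 2361.6*I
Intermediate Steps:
G = 4*I*√2 (G = √(-32) = 4*I*√2 ≈ 5.6569*I)
t(w) = w² (t(w) = 0 + w² = w²)
Z(d, Y) = 9 + 4*I*√2 (Z(d, Y) = -2 + (4*I*√2 - 1*(-11)) = -2 + (4*I*√2 + 11) = -2 + (11 + 4*I*√2) = 9 + 4*I*√2)
47174/Z(t(-5 - 6), 165) = 47174/(9 + 4*I*√2)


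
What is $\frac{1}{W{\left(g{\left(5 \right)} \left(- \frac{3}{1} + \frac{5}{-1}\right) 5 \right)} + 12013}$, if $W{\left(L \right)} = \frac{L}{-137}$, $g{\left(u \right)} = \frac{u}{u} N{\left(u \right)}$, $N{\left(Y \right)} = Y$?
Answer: $\frac{137}{1645981} \approx 8.3233 \cdot 10^{-5}$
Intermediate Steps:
$g{\left(u \right)} = u$ ($g{\left(u \right)} = \frac{u}{u} u = 1 u = u$)
$W{\left(L \right)} = - \frac{L}{137}$ ($W{\left(L \right)} = L \left(- \frac{1}{137}\right) = - \frac{L}{137}$)
$\frac{1}{W{\left(g{\left(5 \right)} \left(- \frac{3}{1} + \frac{5}{-1}\right) 5 \right)} + 12013} = \frac{1}{- \frac{5 \left(- \frac{3}{1} + \frac{5}{-1}\right) 5}{137} + 12013} = \frac{1}{- \frac{5 \left(\left(-3\right) 1 + 5 \left(-1\right)\right) 5}{137} + 12013} = \frac{1}{- \frac{5 \left(-3 - 5\right) 5}{137} + 12013} = \frac{1}{- \frac{5 \left(-8\right) 5}{137} + 12013} = \frac{1}{- \frac{\left(-40\right) 5}{137} + 12013} = \frac{1}{\left(- \frac{1}{137}\right) \left(-200\right) + 12013} = \frac{1}{\frac{200}{137} + 12013} = \frac{1}{\frac{1645981}{137}} = \frac{137}{1645981}$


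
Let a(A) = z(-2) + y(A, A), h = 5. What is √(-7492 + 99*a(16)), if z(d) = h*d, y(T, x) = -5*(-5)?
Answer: I*√6007 ≈ 77.505*I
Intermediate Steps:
y(T, x) = 25
z(d) = 5*d
a(A) = 15 (a(A) = 5*(-2) + 25 = -10 + 25 = 15)
√(-7492 + 99*a(16)) = √(-7492 + 99*15) = √(-7492 + 1485) = √(-6007) = I*√6007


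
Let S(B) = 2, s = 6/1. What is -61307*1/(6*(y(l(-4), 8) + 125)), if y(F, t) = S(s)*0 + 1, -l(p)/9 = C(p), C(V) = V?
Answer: -61307/756 ≈ -81.094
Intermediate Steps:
l(p) = -9*p
s = 6 (s = 6*1 = 6)
y(F, t) = 1 (y(F, t) = 2*0 + 1 = 0 + 1 = 1)
-61307*1/(6*(y(l(-4), 8) + 125)) = -61307*1/(6*(1 + 125)) = -61307/(6*126) = -61307/756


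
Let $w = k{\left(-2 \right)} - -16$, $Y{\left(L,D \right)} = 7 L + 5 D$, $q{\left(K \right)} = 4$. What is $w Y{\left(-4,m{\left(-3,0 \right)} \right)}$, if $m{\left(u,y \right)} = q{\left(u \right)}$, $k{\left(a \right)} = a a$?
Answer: $-160$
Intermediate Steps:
$k{\left(a \right)} = a^{2}$
$m{\left(u,y \right)} = 4$
$Y{\left(L,D \right)} = 5 D + 7 L$
$w = 20$ ($w = \left(-2\right)^{2} - -16 = 4 + 16 = 20$)
$w Y{\left(-4,m{\left(-3,0 \right)} \right)} = 20 \left(5 \cdot 4 + 7 \left(-4\right)\right) = 20 \left(20 - 28\right) = 20 \left(-8\right) = -160$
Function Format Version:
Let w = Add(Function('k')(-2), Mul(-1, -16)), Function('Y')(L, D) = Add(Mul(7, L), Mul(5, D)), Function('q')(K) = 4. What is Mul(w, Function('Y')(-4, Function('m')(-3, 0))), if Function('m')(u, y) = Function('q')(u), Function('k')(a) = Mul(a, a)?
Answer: -160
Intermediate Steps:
Function('k')(a) = Pow(a, 2)
Function('m')(u, y) = 4
Function('Y')(L, D) = Add(Mul(5, D), Mul(7, L))
w = 20 (w = Add(Pow(-2, 2), Mul(-1, -16)) = Add(4, 16) = 20)
Mul(w, Function('Y')(-4, Function('m')(-3, 0))) = Mul(20, Add(Mul(5, 4), Mul(7, -4))) = Mul(20, Add(20, -28)) = Mul(20, -8) = -160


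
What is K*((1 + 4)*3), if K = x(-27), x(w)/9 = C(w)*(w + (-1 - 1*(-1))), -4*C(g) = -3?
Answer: -10935/4 ≈ -2733.8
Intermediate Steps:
C(g) = ¾ (C(g) = -¼*(-3) = ¾)
x(w) = 27*w/4 (x(w) = 9*(3*(w + (-1 - 1*(-1)))/4) = 9*(3*(w + (-1 + 1))/4) = 9*(3*(w + 0)/4) = 9*(3*w/4) = 27*w/4)
K = -729/4 (K = (27/4)*(-27) = -729/4 ≈ -182.25)
K*((1 + 4)*3) = -729*(1 + 4)*3/4 = -3645*3/4 = -729/4*15 = -10935/4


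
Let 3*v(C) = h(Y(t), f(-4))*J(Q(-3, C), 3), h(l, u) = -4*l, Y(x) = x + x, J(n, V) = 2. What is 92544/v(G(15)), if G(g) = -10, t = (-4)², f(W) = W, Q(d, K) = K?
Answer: -2169/2 ≈ -1084.5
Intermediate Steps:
t = 16
Y(x) = 2*x
v(C) = -256/3 (v(C) = (-8*16*2)/3 = (-4*32*2)/3 = (-128*2)/3 = (⅓)*(-256) = -256/3)
92544/v(G(15)) = 92544/(-256/3) = 92544*(-3/256) = -2169/2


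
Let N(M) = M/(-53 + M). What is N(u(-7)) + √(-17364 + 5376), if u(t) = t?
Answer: 7/60 + 18*I*√37 ≈ 0.11667 + 109.49*I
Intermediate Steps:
N(M) = M/(-53 + M)
N(u(-7)) + √(-17364 + 5376) = -7/(-53 - 7) + √(-17364 + 5376) = -7/(-60) + √(-11988) = -7*(-1/60) + 18*I*√37 = 7/60 + 18*I*√37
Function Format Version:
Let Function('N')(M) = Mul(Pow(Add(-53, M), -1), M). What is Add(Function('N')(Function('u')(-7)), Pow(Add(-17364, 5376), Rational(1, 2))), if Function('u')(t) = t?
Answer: Add(Rational(7, 60), Mul(18, I, Pow(37, Rational(1, 2)))) ≈ Add(0.11667, Mul(109.49, I))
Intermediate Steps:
Function('N')(M) = Mul(M, Pow(Add(-53, M), -1))
Add(Function('N')(Function('u')(-7)), Pow(Add(-17364, 5376), Rational(1, 2))) = Add(Mul(-7, Pow(Add(-53, -7), -1)), Pow(Add(-17364, 5376), Rational(1, 2))) = Add(Mul(-7, Pow(-60, -1)), Pow(-11988, Rational(1, 2))) = Add(Mul(-7, Rational(-1, 60)), Mul(18, I, Pow(37, Rational(1, 2)))) = Add(Rational(7, 60), Mul(18, I, Pow(37, Rational(1, 2))))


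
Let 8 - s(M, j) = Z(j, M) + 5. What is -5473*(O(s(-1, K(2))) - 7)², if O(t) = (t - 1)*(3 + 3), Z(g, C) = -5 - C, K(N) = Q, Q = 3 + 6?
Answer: -4602793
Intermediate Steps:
Q = 9
K(N) = 9
s(M, j) = 8 + M (s(M, j) = 8 - ((-5 - M) + 5) = 8 - (-1)*M = 8 + M)
O(t) = -6 + 6*t (O(t) = (-1 + t)*6 = -6 + 6*t)
-5473*(O(s(-1, K(2))) - 7)² = -5473*((-6 + 6*(8 - 1)) - 7)² = -5473*((-6 + 6*7) - 7)² = -5473*((-6 + 42) - 7)² = -5473*(36 - 7)² = -5473*29² = -5473*841 = -4602793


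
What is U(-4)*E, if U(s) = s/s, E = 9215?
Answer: 9215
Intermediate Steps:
U(s) = 1
U(-4)*E = 1*9215 = 9215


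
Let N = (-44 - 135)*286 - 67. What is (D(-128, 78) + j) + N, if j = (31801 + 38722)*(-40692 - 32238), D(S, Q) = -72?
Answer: -5143293723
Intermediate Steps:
j = -5143242390 (j = 70523*(-72930) = -5143242390)
N = -51261 (N = -179*286 - 67 = -51194 - 67 = -51261)
(D(-128, 78) + j) + N = (-72 - 5143242390) - 51261 = -5143242462 - 51261 = -5143293723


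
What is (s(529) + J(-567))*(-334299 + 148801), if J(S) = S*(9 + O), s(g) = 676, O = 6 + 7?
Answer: 2188505404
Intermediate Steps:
O = 13
J(S) = 22*S (J(S) = S*(9 + 13) = S*22 = 22*S)
(s(529) + J(-567))*(-334299 + 148801) = (676 + 22*(-567))*(-334299 + 148801) = (676 - 12474)*(-185498) = -11798*(-185498) = 2188505404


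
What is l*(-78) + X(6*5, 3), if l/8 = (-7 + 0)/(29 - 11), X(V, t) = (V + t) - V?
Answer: 737/3 ≈ 245.67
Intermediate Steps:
X(V, t) = t
l = -28/9 (l = 8*((-7 + 0)/(29 - 11)) = 8*(-7/18) = -28/9 ≈ -3.1111)
l*(-78) + X(6*5, 3) = -28/9*(-78) + 3 = 728/3 + 3 = 737/3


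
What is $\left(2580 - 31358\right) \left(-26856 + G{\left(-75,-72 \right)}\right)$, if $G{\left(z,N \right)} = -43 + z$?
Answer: $776257772$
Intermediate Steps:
$\left(2580 - 31358\right) \left(-26856 + G{\left(-75,-72 \right)}\right) = \left(2580 - 31358\right) \left(-26856 - 118\right) = - 28778 \left(-26856 - 118\right) = \left(-28778\right) \left(-26974\right) = 776257772$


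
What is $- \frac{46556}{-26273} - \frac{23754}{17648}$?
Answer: $\frac{98765723}{231832952} \approx 0.42602$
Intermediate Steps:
$- \frac{46556}{-26273} - \frac{23754}{17648} = \left(-46556\right) \left(- \frac{1}{26273}\right) - \frac{11877}{8824} = \frac{46556}{26273} - \frac{11877}{8824} = \frac{98765723}{231832952}$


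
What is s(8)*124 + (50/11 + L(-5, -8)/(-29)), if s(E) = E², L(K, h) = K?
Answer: 2533089/319 ≈ 7940.7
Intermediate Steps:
s(8)*124 + (50/11 + L(-5, -8)/(-29)) = 8²*124 + (50/11 - 5/(-29)) = 64*124 + (50*(1/11) - 5*(-1/29)) = 7936 + (50/11 + 5/29) = 7936 + 1505/319 = 2533089/319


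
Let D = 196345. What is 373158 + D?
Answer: 569503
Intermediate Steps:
373158 + D = 373158 + 196345 = 569503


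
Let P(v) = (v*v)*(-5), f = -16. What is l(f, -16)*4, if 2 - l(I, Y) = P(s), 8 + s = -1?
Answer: 1628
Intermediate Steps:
s = -9 (s = -8 - 1 = -9)
P(v) = -5*v**2 (P(v) = v**2*(-5) = -5*v**2)
l(I, Y) = 407 (l(I, Y) = 2 - (-5)*(-9)**2 = 2 - (-5)*81 = 2 - 1*(-405) = 2 + 405 = 407)
l(f, -16)*4 = 407*4 = 1628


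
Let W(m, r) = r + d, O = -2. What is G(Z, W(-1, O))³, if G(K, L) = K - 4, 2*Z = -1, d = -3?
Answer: -729/8 ≈ -91.125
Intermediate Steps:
Z = -½ (Z = (½)*(-1) = -½ ≈ -0.50000)
W(m, r) = -3 + r (W(m, r) = r - 3 = -3 + r)
G(K, L) = -4 + K
G(Z, W(-1, O))³ = (-4 - ½)³ = (-9/2)³ = -729/8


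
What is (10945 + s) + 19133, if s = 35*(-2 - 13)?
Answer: 29553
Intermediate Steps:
s = -525 (s = 35*(-15) = -525)
(10945 + s) + 19133 = (10945 - 525) + 19133 = 10420 + 19133 = 29553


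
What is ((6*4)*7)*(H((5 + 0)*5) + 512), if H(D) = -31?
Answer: 80808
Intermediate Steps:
((6*4)*7)*(H((5 + 0)*5) + 512) = ((6*4)*7)*(-31 + 512) = (24*7)*481 = 168*481 = 80808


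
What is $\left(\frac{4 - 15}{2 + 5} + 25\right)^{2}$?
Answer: $\frac{26896}{49} \approx 548.9$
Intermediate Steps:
$\left(\frac{4 - 15}{2 + 5} + 25\right)^{2} = \left(- \frac{11}{7} + 25\right)^{2} = \left(\frac{164}{7}\right)^{2} = \frac{26896}{49}$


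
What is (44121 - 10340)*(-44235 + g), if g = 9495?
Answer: -1173551940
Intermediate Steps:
(44121 - 10340)*(-44235 + g) = (44121 - 10340)*(-44235 + 9495) = 33781*(-34740) = -1173551940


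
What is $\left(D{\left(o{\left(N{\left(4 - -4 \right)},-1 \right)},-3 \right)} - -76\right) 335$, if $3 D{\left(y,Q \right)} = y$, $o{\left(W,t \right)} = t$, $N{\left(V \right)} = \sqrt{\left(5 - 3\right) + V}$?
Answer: $\frac{76045}{3} \approx 25348.0$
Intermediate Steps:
$N{\left(V \right)} = \sqrt{2 + V}$ ($N{\left(V \right)} = \sqrt{\left(5 - 3\right) + V} = \sqrt{2 + V}$)
$D{\left(y,Q \right)} = \frac{y}{3}$
$\left(D{\left(o{\left(N{\left(4 - -4 \right)},-1 \right)},-3 \right)} - -76\right) 335 = \left(\frac{1}{3} \left(-1\right) - -76\right) 335 = \left(- \frac{1}{3} + 76\right) 335 = \frac{227}{3} \cdot 335 = \frac{76045}{3}$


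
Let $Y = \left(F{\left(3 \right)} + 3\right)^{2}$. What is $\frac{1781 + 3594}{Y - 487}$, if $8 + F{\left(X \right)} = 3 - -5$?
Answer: $- \frac{5375}{478} \approx -11.245$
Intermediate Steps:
$F{\left(X \right)} = 0$ ($F{\left(X \right)} = -8 + \left(3 - -5\right) = -8 + \left(3 + 5\right) = -8 + 8 = 0$)
$Y = 9$ ($Y = \left(0 + 3\right)^{2} = 3^{2} = 9$)
$\frac{1781 + 3594}{Y - 487} = \frac{1781 + 3594}{9 - 487} = \frac{5375}{-478} = 5375 \left(- \frac{1}{478}\right) = - \frac{5375}{478}$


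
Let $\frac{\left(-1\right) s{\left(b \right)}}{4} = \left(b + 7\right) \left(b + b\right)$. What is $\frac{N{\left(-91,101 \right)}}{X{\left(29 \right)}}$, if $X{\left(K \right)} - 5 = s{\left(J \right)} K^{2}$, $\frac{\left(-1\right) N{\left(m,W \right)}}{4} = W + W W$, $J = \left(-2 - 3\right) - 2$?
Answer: $- \frac{41208}{5} \approx -8241.6$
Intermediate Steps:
$J = -7$ ($J = -5 - 2 = -7$)
$s{\left(b \right)} = - 8 b \left(7 + b\right)$ ($s{\left(b \right)} = - 4 \left(b + 7\right) \left(b + b\right) = - 4 \left(7 + b\right) 2 b = - 4 \cdot 2 b \left(7 + b\right) = - 8 b \left(7 + b\right)$)
$N{\left(m,W \right)} = - 4 W - 4 W^{2}$ ($N{\left(m,W \right)} = - 4 \left(W + W W\right) = - 4 \left(W + W^{2}\right) = - 4 W - 4 W^{2}$)
$X{\left(K \right)} = 5$ ($X{\left(K \right)} = 5 + \left(-8\right) \left(-7\right) \left(7 - 7\right) K^{2} = 5 + \left(-8\right) \left(-7\right) 0 K^{2} = 5 + 0 K^{2} = 5 + 0 = 5$)
$\frac{N{\left(-91,101 \right)}}{X{\left(29 \right)}} = \frac{\left(-4\right) 101 \left(1 + 101\right)}{5} = \left(-4\right) 101 \cdot 102 \cdot \frac{1}{5} = \left(-41208\right) \frac{1}{5} = - \frac{41208}{5}$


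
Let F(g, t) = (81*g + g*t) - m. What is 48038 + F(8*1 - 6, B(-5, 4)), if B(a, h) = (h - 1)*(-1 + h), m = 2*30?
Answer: 48158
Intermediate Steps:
m = 60
B(a, h) = (-1 + h)² (B(a, h) = (-1 + h)*(-1 + h) = (-1 + h)²)
F(g, t) = -60 + 81*g + g*t (F(g, t) = (81*g + g*t) - 1*60 = (81*g + g*t) - 60 = -60 + 81*g + g*t)
48038 + F(8*1 - 6, B(-5, 4)) = 48038 + (-60 + 81*(8*1 - 6) + (8*1 - 6)*(-1 + 4)²) = 48038 + (-60 + 81*(8 - 6) + (8 - 6)*3²) = 48038 + (-60 + 81*2 + 2*9) = 48038 + (-60 + 162 + 18) = 48038 + 120 = 48158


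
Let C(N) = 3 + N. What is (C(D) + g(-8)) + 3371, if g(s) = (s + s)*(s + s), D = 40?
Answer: 3670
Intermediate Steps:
g(s) = 4*s**2 (g(s) = (2*s)*(2*s) = 4*s**2)
(C(D) + g(-8)) + 3371 = ((3 + 40) + 4*(-8)**2) + 3371 = (43 + 4*64) + 3371 = (43 + 256) + 3371 = 299 + 3371 = 3670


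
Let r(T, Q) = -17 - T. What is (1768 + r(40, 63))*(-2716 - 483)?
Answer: -5473489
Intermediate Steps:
(1768 + r(40, 63))*(-2716 - 483) = (1768 + (-17 - 1*40))*(-2716 - 483) = (1768 + (-17 - 40))*(-3199) = (1768 - 57)*(-3199) = 1711*(-3199) = -5473489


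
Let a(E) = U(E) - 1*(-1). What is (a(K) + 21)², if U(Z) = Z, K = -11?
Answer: 121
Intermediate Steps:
a(E) = 1 + E (a(E) = E - 1*(-1) = E + 1 = 1 + E)
(a(K) + 21)² = ((1 - 11) + 21)² = (-10 + 21)² = 11² = 121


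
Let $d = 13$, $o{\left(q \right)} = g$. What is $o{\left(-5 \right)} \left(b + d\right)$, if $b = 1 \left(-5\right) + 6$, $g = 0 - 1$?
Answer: $-14$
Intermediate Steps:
$g = -1$ ($g = 0 - 1 = -1$)
$o{\left(q \right)} = -1$
$b = 1$ ($b = -5 + 6 = 1$)
$o{\left(-5 \right)} \left(b + d\right) = - (1 + 13) = \left(-1\right) 14 = -14$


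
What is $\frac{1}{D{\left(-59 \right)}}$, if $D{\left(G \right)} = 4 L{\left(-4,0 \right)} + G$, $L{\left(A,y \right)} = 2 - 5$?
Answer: $- \frac{1}{71} \approx -0.014085$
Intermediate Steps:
$L{\left(A,y \right)} = -3$ ($L{\left(A,y \right)} = 2 - 5 = -3$)
$D{\left(G \right)} = -12 + G$ ($D{\left(G \right)} = 4 \left(-3\right) + G = -12 + G$)
$\frac{1}{D{\left(-59 \right)}} = \frac{1}{-12 - 59} = \frac{1}{-71} = - \frac{1}{71}$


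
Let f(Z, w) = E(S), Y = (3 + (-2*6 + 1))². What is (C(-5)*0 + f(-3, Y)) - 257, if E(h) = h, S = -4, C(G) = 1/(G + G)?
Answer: -261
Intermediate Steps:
C(G) = 1/(2*G)
Y = 64 (Y = (3 + (-12 + 1))² = (3 - 11)² = (-8)² = 64)
f(Z, w) = -4
(C(-5)*0 + f(-3, Y)) - 257 = (((½)/(-5))*0 - 4) - 257 = (((½)*(-⅕))*0 - 4) - 257 = (-⅒*0 - 4) - 257 = (0 - 4) - 257 = -4 - 257 = -261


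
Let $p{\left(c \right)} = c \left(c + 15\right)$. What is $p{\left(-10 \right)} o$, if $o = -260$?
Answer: $13000$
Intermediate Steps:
$p{\left(c \right)} = c \left(15 + c\right)$
$p{\left(-10 \right)} o = - 10 \left(15 - 10\right) \left(-260\right) = \left(-10\right) 5 \left(-260\right) = \left(-50\right) \left(-260\right) = 13000$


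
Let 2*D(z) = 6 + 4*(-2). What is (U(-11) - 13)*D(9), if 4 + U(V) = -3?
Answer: 20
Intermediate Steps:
U(V) = -7 (U(V) = -4 - 3 = -7)
D(z) = -1 (D(z) = (6 + 4*(-2))/2 = (6 - 8)/2 = (½)*(-2) = -1)
(U(-11) - 13)*D(9) = (-7 - 13)*(-1) = -20*(-1) = 20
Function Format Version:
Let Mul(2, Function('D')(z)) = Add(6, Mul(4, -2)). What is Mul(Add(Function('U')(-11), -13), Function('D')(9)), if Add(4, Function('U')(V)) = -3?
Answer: 20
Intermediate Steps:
Function('U')(V) = -7 (Function('U')(V) = Add(-4, -3) = -7)
Function('D')(z) = -1 (Function('D')(z) = Mul(Rational(1, 2), Add(6, Mul(4, -2))) = Mul(Rational(1, 2), Add(6, -8)) = Mul(Rational(1, 2), -2) = -1)
Mul(Add(Function('U')(-11), -13), Function('D')(9)) = Mul(Add(-7, -13), -1) = Mul(-20, -1) = 20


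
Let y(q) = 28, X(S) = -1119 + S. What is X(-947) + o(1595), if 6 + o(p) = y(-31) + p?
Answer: -449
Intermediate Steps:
o(p) = 22 + p (o(p) = -6 + (28 + p) = 22 + p)
X(-947) + o(1595) = (-1119 - 947) + (22 + 1595) = -2066 + 1617 = -449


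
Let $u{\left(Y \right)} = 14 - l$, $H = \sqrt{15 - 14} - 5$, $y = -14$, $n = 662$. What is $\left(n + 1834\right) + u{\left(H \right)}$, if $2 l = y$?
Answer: $2517$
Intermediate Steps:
$l = -7$ ($l = \frac{1}{2} \left(-14\right) = -7$)
$H = -4$ ($H = \sqrt{1} - 5 = 1 - 5 = -4$)
$u{\left(Y \right)} = 21$ ($u{\left(Y \right)} = 14 - -7 = 14 + 7 = 21$)
$\left(n + 1834\right) + u{\left(H \right)} = \left(662 + 1834\right) + 21 = 2496 + 21 = 2517$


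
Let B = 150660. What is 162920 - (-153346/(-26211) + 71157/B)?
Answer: 71481982803857/438772140 ≈ 1.6291e+5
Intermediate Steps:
162920 - (-153346/(-26211) + 71157/B) = 162920 - (-153346/(-26211) + 71157/150660) = 162920 - (-153346*(-1/26211) + 71157*(1/150660)) = 162920 - (153346/26211 + 23719/50220) = 162920 - 1*2774244943/438772140 = 162920 - 2774244943/438772140 = 71481982803857/438772140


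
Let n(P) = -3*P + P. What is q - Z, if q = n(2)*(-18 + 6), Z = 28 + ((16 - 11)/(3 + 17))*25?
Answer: 55/4 ≈ 13.750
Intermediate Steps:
n(P) = -2*P
Z = 137/4 (Z = 28 + (5/20)*25 = 28 + (5*(1/20))*25 = 28 + (¼)*25 = 28 + 25/4 = 137/4 ≈ 34.250)
q = 48 (q = (-2*2)*(-18 + 6) = -4*(-12) = 48)
q - Z = 48 - 1*137/4 = 48 - 137/4 = 55/4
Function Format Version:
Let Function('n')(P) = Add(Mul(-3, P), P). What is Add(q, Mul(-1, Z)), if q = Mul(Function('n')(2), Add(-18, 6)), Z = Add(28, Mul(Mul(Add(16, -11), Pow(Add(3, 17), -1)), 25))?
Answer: Rational(55, 4) ≈ 13.750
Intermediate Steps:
Function('n')(P) = Mul(-2, P)
Z = Rational(137, 4) (Z = Add(28, Mul(Mul(5, Pow(20, -1)), 25)) = Add(28, Mul(Mul(5, Rational(1, 20)), 25)) = Add(28, Mul(Rational(1, 4), 25)) = Add(28, Rational(25, 4)) = Rational(137, 4) ≈ 34.250)
q = 48 (q = Mul(Mul(-2, 2), Add(-18, 6)) = Mul(-4, -12) = 48)
Add(q, Mul(-1, Z)) = Add(48, Mul(-1, Rational(137, 4))) = Add(48, Rational(-137, 4)) = Rational(55, 4)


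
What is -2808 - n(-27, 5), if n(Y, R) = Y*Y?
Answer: -3537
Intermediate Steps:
n(Y, R) = Y**2
-2808 - n(-27, 5) = -2808 - 1*(-27)**2 = -2808 - 1*729 = -2808 - 729 = -3537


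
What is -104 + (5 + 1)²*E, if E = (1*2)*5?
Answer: 256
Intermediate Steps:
E = 10 (E = 2*5 = 10)
-104 + (5 + 1)²*E = -104 + (5 + 1)²*10 = -104 + 6²*10 = -104 + 36*10 = -104 + 360 = 256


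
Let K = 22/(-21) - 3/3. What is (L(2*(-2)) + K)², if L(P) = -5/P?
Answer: 4489/7056 ≈ 0.63620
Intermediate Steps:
K = -43/21 (K = 22*(-1/21) - 3*⅓ = -22/21 - 1 = -43/21 ≈ -2.0476)
(L(2*(-2)) + K)² = (-5/(2*(-2)) - 43/21)² = (-5/(-4) - 43/21)² = (-5*(-¼) - 43/21)² = (5/4 - 43/21)² = (-67/84)² = 4489/7056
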